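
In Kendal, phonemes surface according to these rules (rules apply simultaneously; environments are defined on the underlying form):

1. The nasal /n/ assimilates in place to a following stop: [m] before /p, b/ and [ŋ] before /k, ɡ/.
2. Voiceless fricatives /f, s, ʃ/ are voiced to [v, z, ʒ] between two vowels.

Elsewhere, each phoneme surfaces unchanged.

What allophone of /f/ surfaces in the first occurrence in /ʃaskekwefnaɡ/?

/f/ (between /e/ and /n/) is in the target of rule 2 but the environment (between two vowels) is not met → [f].

[f]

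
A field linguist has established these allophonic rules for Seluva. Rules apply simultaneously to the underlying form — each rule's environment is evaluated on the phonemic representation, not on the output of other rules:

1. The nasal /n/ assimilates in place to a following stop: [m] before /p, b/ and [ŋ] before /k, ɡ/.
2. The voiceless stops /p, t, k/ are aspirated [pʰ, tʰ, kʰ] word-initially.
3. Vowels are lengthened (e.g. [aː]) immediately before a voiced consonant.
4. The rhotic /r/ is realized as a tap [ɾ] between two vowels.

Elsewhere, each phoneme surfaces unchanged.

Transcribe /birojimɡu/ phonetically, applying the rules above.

/b/ (word-initial): no rule targets it → [b].
Rule 3 applies to /i/ (between /b/ and /r/: before a voiced consonant) → [iː].
/r/ — between /i/ and /o/, between two vowels — surfaces as [ɾ] (rule 4).
/o/ meets the environment for rule 3 (before a voiced consonant) → [oː].
/j/ stays [j].
Rule 3 applies to /i/ (between /j/ and /m/: before a voiced consonant) → [iː].
/m/ stays [m].
/ɡ/ — not in any rule's target class → [ɡ].
/u/ — word-final; rule 3 does not apply here → [u].

[biːɾoːjiːmɡu]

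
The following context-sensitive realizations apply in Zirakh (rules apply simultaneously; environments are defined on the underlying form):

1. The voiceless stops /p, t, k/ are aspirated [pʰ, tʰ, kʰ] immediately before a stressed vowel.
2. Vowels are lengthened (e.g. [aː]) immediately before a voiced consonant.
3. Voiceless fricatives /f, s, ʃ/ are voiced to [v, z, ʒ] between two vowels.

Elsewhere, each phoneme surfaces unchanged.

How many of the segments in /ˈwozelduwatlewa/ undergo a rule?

Segments that undergo a rule: /o/ → [oː] (rule 2); /e/ → [eː] (rule 2); /u/ → [uː] (rule 2); /e/ → [eː] (rule 2).
All other segments surface unchanged.

4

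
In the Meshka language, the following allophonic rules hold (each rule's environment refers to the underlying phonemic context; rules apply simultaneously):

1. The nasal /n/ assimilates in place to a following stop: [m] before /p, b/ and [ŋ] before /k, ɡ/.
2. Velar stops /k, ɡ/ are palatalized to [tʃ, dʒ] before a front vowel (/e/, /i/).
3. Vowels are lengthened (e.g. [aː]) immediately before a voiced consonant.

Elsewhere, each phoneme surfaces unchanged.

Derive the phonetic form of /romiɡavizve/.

/r/ stays [r].
/o/ (between /r/ and /m/): before a voiced consonant, so rule 3 applies → [oː].
/m/ (between /o/ and /i/) is unaffected → [m].
/i/ — between /m/ and /ɡ/, before a voiced consonant — surfaces as [iː] (rule 3).
/ɡ/ (between /i/ and /a/) fails the environment for rule 2, so it stays [ɡ].
/a/ (between /ɡ/ and /v/) occurs before a voiced consonant → [aː] by rule 3.
/v/ (between /a/ and /i/) is unaffected → [v].
/i/ — between /v/ and /z/, before a voiced consonant — surfaces as [iː] (rule 3).
/z/ (between /i/ and /v/): no rule targets it → [z].
/v/ stays [v].
/e/ (word-final): rule 3 targets it, but not before a voiced consonant → unchanged [e].

[roːmiːɡaːviːzve]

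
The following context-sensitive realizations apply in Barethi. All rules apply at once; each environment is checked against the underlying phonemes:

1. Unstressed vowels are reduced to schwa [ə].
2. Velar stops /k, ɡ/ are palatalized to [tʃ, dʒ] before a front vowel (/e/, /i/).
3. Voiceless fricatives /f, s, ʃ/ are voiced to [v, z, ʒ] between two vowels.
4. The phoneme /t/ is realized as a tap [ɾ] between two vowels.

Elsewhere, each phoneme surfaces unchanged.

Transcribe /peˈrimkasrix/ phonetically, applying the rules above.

[pəˈrimkəsrəx]

/p/ stays [p].
/e/ (between /p/ and /r/) occurs in an unstressed syllable → [ə] by rule 1.
/r/ (between /e/ and /i/): no rule targets it → [r].
/i/ (between /r/ and /m/) fails the environment for rule 1, so it stays [i].
/m/ (between /i/ and /k/): no rule targets it → [m].
/k/ (between /m/ and /a/): rule 2 targets it, but not before a front vowel → unchanged [k].
/a/ — between /k/ and /s/, in an unstressed syllable — surfaces as [ə] (rule 1).
/s/ — between /a/ and /r/; rule 3 does not apply here → [s].
/r/ stays [r].
/i/ meets the environment for rule 1 (in an unstressed syllable) → [ə].
/x/ stays [x].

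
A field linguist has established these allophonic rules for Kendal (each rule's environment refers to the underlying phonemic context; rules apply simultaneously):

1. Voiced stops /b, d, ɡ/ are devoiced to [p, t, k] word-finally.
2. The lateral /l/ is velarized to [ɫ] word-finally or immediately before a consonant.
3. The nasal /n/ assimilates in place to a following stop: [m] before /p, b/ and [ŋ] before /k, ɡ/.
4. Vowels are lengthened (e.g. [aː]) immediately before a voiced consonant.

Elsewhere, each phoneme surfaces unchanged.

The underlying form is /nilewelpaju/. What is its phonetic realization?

/n/ — word-initial; rule 3 does not apply here → [n].
/i/ (between /n/ and /l/) occurs before a voiced consonant → [iː] by rule 4.
/l/ — between /i/ and /e/; rule 2 does not apply here → [l].
/e/ — between /l/ and /w/, before a voiced consonant — surfaces as [eː] (rule 4).
/w/ (between /e/ and /e/): no rule targets it → [w].
/e/ meets the environment for rule 4 (before a voiced consonant) → [eː].
/l/ meets the environment for rule 2 (word-finally or immediately before a consonant) → [ɫ].
/p/ stays [p].
/a/ meets the environment for rule 4 (before a voiced consonant) → [aː].
/j/ stays [j].
/u/ (word-final): rule 4 targets it, but not before a voiced consonant → unchanged [u].

[niːleːweːɫpaːju]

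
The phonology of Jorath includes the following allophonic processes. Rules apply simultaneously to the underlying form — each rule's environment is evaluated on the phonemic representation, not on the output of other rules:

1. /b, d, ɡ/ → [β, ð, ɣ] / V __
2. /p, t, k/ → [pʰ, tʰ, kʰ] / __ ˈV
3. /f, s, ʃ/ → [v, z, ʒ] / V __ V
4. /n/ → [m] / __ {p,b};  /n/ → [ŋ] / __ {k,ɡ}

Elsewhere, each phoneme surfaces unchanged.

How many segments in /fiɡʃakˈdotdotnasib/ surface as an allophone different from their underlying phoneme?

Segments that undergo a rule: /ɡ/ → [ɣ] (rule 1); /s/ → [z] (rule 3); /b/ → [β] (rule 1).
All other segments surface unchanged.

3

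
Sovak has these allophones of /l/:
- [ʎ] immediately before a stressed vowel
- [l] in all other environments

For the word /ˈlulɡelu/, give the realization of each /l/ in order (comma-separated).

[ʎ], [l], [l]

Occurrence 1 (position 1): immediately before a stressed vowel → [ʎ].
Occurrence 2 (position 3): no conditioning environment matches → elsewhere allophone [l].
Occurrence 3 (position 6): no conditioning environment matches → elsewhere allophone [l].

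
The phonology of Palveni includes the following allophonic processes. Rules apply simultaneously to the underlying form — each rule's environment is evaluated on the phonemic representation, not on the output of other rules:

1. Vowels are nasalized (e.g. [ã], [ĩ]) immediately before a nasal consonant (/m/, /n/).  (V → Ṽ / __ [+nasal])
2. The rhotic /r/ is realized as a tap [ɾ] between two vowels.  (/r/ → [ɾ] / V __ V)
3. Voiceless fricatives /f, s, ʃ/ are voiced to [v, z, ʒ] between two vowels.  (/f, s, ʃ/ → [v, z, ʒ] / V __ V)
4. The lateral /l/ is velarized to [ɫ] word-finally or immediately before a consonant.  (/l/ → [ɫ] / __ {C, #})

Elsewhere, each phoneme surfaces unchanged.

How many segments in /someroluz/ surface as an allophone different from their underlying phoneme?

2

Segments that undergo a rule: /o/ → [õ] (rule 1); /r/ → [ɾ] (rule 2).
All other segments surface unchanged.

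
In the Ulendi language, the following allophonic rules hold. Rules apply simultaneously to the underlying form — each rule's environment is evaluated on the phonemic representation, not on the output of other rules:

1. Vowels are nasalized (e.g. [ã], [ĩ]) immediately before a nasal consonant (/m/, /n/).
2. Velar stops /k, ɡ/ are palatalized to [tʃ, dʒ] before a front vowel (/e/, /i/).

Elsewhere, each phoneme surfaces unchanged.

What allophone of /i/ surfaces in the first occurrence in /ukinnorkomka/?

[ĩ]

/i/ (between /k/ and /n/) occurs before a nasal consonant → [ĩ] by rule 1.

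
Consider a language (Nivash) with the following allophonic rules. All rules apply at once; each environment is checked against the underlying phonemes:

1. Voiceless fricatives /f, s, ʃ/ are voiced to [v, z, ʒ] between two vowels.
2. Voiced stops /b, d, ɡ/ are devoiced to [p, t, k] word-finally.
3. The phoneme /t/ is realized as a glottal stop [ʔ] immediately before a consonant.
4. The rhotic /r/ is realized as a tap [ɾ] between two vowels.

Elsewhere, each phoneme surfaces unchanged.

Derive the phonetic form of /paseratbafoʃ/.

[pazeɾaʔbavoʃ]

/p/ (word-initial): no rule targets it → [p].
/a/ (between /p/ and /s/) is unaffected → [a].
/s/ (between /a/ and /e/) occurs between two vowels → [z] by rule 1.
/e/ — not in any rule's target class → [e].
/r/ meets the environment for rule 4 (between two vowels) → [ɾ].
/a/ stays [a].
Rule 3 applies to /t/ (between /a/ and /b/: immediately before a consonant) → [ʔ].
/b/ — between /t/ and /a/; rule 2 does not apply here → [b].
/a/ (between /b/ and /f/) is unaffected → [a].
Rule 1 applies to /f/ (between /a/ and /o/: between two vowels) → [v].
/o/ — not in any rule's target class → [o].
/ʃ/ (word-final) fails the environment for rule 1, so it stays [ʃ].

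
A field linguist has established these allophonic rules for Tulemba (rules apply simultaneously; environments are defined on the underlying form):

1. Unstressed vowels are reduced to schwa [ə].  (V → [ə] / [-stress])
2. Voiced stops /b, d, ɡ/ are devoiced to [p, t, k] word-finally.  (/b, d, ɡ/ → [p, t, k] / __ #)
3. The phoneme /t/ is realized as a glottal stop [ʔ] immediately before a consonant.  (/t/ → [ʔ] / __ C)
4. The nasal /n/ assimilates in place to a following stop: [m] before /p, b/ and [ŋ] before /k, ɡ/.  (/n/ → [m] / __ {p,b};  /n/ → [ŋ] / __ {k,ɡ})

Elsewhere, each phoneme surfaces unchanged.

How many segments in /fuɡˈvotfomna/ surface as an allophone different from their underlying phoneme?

4

Segments that undergo a rule: /u/ → [ə] (rule 1); /t/ → [ʔ] (rule 3); /o/ → [ə] (rule 1); /a/ → [ə] (rule 1).
All other segments surface unchanged.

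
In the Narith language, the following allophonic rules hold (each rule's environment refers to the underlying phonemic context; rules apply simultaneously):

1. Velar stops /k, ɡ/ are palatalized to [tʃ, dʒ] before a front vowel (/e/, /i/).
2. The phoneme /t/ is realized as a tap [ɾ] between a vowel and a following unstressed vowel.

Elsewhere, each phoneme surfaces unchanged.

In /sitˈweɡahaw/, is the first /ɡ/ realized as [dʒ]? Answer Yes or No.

/ɡ/ (between /e/ and /a/): rule 1 targets it, but not before a front vowel → unchanged [ɡ].
The actual realization is [ɡ], not [dʒ].

No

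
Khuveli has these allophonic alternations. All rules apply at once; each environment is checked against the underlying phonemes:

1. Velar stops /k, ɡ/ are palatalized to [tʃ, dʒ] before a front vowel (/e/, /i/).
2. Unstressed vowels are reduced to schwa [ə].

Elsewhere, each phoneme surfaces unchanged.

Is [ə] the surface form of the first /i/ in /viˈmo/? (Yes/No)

/i/ (between /v/ and /m/): in an unstressed syllable, so rule 2 applies → [ə].
The actual realization is [ə], which matches [ə].

Yes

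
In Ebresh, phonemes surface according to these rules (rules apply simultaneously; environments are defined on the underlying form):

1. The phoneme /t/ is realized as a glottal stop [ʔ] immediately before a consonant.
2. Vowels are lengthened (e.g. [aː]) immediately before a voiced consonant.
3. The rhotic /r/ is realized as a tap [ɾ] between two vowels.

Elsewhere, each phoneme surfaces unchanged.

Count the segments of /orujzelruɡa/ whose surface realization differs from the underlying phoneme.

5

Segments that undergo a rule: /o/ → [oː] (rule 2); /r/ → [ɾ] (rule 3); /u/ → [uː] (rule 2); /e/ → [eː] (rule 2); /u/ → [uː] (rule 2).
All other segments surface unchanged.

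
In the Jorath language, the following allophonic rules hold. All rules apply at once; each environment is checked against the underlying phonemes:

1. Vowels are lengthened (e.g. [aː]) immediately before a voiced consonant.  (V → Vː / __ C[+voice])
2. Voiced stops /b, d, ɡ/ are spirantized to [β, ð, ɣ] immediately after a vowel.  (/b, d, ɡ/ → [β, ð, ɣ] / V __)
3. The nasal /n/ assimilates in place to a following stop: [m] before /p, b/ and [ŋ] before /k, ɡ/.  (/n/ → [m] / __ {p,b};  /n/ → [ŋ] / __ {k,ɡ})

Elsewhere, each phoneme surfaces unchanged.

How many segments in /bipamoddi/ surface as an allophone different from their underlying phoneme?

3

Segments that undergo a rule: /a/ → [aː] (rule 1); /o/ → [oː] (rule 1); /d/ → [ð] (rule 2).
All other segments surface unchanged.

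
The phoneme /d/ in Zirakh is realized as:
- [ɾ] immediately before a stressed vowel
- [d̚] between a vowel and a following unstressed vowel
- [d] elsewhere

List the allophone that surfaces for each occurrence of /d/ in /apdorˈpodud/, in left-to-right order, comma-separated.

[d], [d̚], [d]

Occurrence 1 (position 3): no conditioning environment matches → elsewhere allophone [d].
Occurrence 2 (position 8): between a vowel and a following unstressed vowel → [d̚].
Occurrence 3 (position 10): no conditioning environment matches → elsewhere allophone [d].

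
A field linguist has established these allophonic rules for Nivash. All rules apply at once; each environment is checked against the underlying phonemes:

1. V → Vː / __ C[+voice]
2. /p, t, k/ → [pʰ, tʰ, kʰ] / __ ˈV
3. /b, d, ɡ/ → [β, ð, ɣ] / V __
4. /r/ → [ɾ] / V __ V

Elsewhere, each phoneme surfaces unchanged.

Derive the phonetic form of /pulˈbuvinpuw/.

/p/ — word-initial; rule 2 does not apply here → [p].
/u/ — between /p/ and /l/, before a voiced consonant — surfaces as [uː] (rule 1).
/l/ stays [l].
/b/ (between /l/ and /u/): rule 3 targets it, but not immediately after a vowel → unchanged [b].
/u/ (between /b/ and /v/): before a voiced consonant, so rule 1 applies → [uː].
/v/ (between /u/ and /i/) is unaffected → [v].
/i/ (between /v/ and /n/): before a voiced consonant, so rule 1 applies → [iː].
/n/ (between /i/ and /p/): no rule targets it → [n].
/p/ — between /n/ and /u/; rule 2 does not apply here → [p].
Rule 1 applies to /u/ (between /p/ and /w/: before a voiced consonant) → [uː].
/w/ — not in any rule's target class → [w].

[puːlˈbuːviːnpuːw]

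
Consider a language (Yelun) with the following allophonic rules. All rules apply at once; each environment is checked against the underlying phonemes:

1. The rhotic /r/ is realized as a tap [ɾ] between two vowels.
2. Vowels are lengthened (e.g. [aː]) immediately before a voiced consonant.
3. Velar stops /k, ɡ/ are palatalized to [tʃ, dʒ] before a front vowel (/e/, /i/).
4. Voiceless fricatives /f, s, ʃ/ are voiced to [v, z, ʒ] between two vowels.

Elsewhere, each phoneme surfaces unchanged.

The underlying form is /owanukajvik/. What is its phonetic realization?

[oːwaːnukaːjvik]

Rule 2 applies to /o/ (word-initial: before a voiced consonant) → [oː].
/a/ — between /w/ and /n/, before a voiced consonant — surfaces as [aː] (rule 2).
/u/ — between /n/ and /k/; rule 2 does not apply here → [u].
/k/ (between /u/ and /a/): rule 3 targets it, but not before a front vowel → unchanged [k].
/a/ (between /k/ and /j/) occurs before a voiced consonant → [aː] by rule 2.
/i/ (between /v/ and /k/) is in the target of rule 2 but the environment (before a voiced consonant) is not met → [i].
/k/ (word-final): rule 3 targets it, but not before a front vowel → unchanged [k].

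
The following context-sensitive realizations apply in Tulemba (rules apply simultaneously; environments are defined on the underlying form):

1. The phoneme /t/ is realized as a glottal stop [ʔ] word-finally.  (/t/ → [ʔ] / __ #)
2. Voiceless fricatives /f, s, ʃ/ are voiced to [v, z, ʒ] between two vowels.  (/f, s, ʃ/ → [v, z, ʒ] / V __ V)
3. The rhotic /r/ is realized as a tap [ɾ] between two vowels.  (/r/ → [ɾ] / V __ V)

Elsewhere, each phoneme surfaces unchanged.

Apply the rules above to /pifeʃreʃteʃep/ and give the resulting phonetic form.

[piveʃreʃteʒep]

/p/ (word-initial) is unaffected → [p].
/i/ stays [i].
/f/ meets the environment for rule 2 (between two vowels) → [v].
/e/ — not in any rule's target class → [e].
/ʃ/ (between /e/ and /r/) is in the target of rule 2 but the environment (between two vowels) is not met → [ʃ].
/r/ — between /ʃ/ and /e/; rule 3 does not apply here → [r].
/e/ stays [e].
/ʃ/ (between /e/ and /t/) is in the target of rule 2 but the environment (between two vowels) is not met → [ʃ].
/t/ (between /ʃ/ and /e/) is in the target of rule 1 but the environment (word-finally) is not met → [t].
/e/ (between /t/ and /ʃ/): no rule targets it → [e].
/ʃ/ — between /e/ and /e/, between two vowels — surfaces as [ʒ] (rule 2).
/e/ (between /ʃ/ and /p/) is unaffected → [e].
/p/ (word-final) is unaffected → [p].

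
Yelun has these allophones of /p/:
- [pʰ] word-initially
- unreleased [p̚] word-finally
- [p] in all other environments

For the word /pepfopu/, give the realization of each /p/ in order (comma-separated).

[pʰ], [p], [p]

Occurrence 1 (position 1): word-initially → [pʰ].
Occurrence 2 (position 3): no conditioning environment matches → elsewhere allophone [p].
Occurrence 3 (position 6): no conditioning environment matches → elsewhere allophone [p].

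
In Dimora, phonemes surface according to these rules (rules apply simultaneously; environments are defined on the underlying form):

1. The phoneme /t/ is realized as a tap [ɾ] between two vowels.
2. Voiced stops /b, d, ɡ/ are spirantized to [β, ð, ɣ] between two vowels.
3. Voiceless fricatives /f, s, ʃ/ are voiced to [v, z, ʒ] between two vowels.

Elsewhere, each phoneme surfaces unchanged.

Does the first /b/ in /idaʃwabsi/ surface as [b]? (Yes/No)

/b/ (between /a/ and /s/) fails the environment for rule 2, so it stays [b].
The actual realization is [b], which matches [b].

Yes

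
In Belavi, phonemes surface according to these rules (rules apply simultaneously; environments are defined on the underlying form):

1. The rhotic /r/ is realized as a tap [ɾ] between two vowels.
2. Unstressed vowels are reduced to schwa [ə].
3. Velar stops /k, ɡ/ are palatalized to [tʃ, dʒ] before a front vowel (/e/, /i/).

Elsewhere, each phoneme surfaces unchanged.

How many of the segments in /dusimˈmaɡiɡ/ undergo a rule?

4

Segments that undergo a rule: /u/ → [ə] (rule 2); /i/ → [ə] (rule 2); /ɡ/ → [dʒ] (rule 3); /i/ → [ə] (rule 2).
All other segments surface unchanged.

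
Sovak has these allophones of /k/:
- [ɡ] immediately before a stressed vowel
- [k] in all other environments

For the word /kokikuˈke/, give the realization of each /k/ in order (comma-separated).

[k], [k], [k], [ɡ]

Occurrence 1 (position 1): no conditioning environment matches → elsewhere allophone [k].
Occurrence 2 (position 3): no conditioning environment matches → elsewhere allophone [k].
Occurrence 3 (position 5): no conditioning environment matches → elsewhere allophone [k].
Occurrence 4 (position 7): immediately before a stressed vowel → [ɡ].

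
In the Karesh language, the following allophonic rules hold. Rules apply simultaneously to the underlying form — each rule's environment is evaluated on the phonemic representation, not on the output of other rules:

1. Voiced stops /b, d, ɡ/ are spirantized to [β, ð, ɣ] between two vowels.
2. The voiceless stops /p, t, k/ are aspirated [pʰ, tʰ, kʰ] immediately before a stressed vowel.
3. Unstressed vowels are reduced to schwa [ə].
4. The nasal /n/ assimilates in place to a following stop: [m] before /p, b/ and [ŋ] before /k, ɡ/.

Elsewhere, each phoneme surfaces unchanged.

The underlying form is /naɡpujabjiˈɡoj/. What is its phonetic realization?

/n/ (word-initial) fails the environment for rule 4, so it stays [n].
/a/ — between /n/ and /ɡ/, in an unstressed syllable — surfaces as [ə] (rule 3).
/ɡ/ (between /a/ and /p/): rule 1 targets it, but not between two vowels → unchanged [ɡ].
/p/ — between /ɡ/ and /u/; rule 2 does not apply here → [p].
/u/ (between /p/ and /j/): in an unstressed syllable, so rule 3 applies → [ə].
/j/ (between /u/ and /a/): no rule targets it → [j].
Rule 3 applies to /a/ (between /j/ and /b/: in an unstressed syllable) → [ə].
/b/ (between /a/ and /j/) is in the target of rule 1 but the environment (between two vowels) is not met → [b].
/j/ — not in any rule's target class → [j].
/i/ — between /j/ and /ɡ/, in an unstressed syllable — surfaces as [ə] (rule 3).
Rule 1 applies to /ɡ/ (between /i/ and /o/: between two vowels) → [ɣ].
/o/ (between /ɡ/ and /j/) is in the target of rule 3 but the environment (in an unstressed syllable) is not met → [o].
/j/ (word-final): no rule targets it → [j].

[nəɡpəjəbjəˈɣoj]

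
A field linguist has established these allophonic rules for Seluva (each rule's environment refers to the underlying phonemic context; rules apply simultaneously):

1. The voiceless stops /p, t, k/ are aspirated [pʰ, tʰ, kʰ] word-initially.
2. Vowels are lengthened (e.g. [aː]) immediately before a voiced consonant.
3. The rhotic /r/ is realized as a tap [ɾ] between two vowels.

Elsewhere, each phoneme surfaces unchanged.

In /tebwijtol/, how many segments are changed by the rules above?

Segments that undergo a rule: /t/ → [tʰ] (rule 1); /e/ → [eː] (rule 2); /i/ → [iː] (rule 2); /o/ → [oː] (rule 2).
All other segments surface unchanged.

4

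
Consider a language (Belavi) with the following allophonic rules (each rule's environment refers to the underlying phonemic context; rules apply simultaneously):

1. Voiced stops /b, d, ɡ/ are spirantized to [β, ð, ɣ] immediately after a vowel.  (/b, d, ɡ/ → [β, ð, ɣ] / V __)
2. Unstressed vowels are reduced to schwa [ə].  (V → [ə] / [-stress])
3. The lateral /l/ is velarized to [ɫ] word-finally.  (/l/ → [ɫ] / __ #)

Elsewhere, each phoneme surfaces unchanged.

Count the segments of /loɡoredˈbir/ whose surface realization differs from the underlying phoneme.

Segments that undergo a rule: /o/ → [ə] (rule 2); /ɡ/ → [ɣ] (rule 1); /o/ → [ə] (rule 2); /e/ → [ə] (rule 2); /d/ → [ð] (rule 1).
All other segments surface unchanged.

5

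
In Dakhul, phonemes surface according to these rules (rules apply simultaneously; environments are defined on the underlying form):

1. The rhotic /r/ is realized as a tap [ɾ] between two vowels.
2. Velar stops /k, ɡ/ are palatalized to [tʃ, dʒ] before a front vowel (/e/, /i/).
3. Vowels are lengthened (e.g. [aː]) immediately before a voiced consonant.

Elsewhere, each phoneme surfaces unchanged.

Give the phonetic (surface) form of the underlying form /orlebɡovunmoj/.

/o/ — word-initial, before a voiced consonant — surfaces as [oː] (rule 3).
/r/ (between /o/ and /l/) fails the environment for rule 1, so it stays [r].
/e/ (between /l/ and /b/) occurs before a voiced consonant → [eː] by rule 3.
/ɡ/ (between /b/ and /o/): rule 2 targets it, but not before a front vowel → unchanged [ɡ].
/o/ — between /ɡ/ and /v/, before a voiced consonant — surfaces as [oː] (rule 3).
/u/ (between /v/ and /n/) occurs before a voiced consonant → [uː] by rule 3.
/o/ (between /m/ and /j/) occurs before a voiced consonant → [oː] by rule 3.

[oːrleːbɡoːvuːnmoːj]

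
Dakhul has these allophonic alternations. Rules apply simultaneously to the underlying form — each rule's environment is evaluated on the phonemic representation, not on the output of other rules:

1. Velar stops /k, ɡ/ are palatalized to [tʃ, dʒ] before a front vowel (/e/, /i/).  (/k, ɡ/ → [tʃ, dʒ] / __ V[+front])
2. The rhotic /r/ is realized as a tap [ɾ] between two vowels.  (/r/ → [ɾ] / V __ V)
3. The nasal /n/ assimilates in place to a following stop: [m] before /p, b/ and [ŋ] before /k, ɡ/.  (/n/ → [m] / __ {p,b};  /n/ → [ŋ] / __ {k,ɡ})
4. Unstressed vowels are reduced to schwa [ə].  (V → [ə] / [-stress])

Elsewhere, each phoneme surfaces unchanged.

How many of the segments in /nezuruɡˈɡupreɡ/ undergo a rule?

Segments that undergo a rule: /e/ → [ə] (rule 4); /u/ → [ə] (rule 4); /r/ → [ɾ] (rule 2); /u/ → [ə] (rule 4); /e/ → [ə] (rule 4).
All other segments surface unchanged.

5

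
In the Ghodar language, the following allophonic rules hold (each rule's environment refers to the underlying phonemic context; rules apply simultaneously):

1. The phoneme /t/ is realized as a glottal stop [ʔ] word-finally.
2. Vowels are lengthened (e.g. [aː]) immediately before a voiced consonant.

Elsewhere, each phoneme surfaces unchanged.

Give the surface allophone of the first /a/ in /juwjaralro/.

[aː]

Rule 2 applies to /a/ (between /j/ and /r/: before a voiced consonant) → [aː].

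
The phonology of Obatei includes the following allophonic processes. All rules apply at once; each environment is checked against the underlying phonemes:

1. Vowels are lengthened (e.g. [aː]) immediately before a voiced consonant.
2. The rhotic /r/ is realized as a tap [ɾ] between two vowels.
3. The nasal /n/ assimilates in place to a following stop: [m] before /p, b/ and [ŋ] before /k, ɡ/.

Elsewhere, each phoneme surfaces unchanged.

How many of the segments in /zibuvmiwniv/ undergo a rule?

4

Segments that undergo a rule: /i/ → [iː] (rule 1); /u/ → [uː] (rule 1); /i/ → [iː] (rule 1); /i/ → [iː] (rule 1).
All other segments surface unchanged.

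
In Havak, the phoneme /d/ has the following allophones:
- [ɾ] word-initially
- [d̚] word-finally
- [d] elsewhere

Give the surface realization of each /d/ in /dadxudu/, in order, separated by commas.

[ɾ], [d], [d]

Occurrence 1 (position 1): word-initially → [ɾ].
Occurrence 2 (position 3): no conditioning environment matches → elsewhere allophone [d].
Occurrence 3 (position 6): no conditioning environment matches → elsewhere allophone [d].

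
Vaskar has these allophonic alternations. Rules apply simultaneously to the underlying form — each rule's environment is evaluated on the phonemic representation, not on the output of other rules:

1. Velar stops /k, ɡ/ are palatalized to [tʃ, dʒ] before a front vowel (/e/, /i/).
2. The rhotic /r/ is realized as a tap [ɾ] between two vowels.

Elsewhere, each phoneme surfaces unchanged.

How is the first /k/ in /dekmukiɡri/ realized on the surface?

/k/ (between /e/ and /m/): rule 1 targets it, but not before a front vowel → unchanged [k].

[k]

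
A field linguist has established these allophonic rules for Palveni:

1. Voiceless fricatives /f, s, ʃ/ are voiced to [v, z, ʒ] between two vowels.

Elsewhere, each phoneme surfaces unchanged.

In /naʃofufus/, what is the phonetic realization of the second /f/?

/f/ — between /u/ and /u/, between two vowels — surfaces as [v] (rule 1).

[v]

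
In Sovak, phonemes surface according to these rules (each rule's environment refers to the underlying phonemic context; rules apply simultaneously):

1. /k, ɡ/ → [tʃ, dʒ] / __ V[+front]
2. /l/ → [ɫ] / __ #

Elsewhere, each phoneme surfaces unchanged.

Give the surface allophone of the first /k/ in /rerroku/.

[k]

/k/ — between /o/ and /u/; rule 1 does not apply here → [k].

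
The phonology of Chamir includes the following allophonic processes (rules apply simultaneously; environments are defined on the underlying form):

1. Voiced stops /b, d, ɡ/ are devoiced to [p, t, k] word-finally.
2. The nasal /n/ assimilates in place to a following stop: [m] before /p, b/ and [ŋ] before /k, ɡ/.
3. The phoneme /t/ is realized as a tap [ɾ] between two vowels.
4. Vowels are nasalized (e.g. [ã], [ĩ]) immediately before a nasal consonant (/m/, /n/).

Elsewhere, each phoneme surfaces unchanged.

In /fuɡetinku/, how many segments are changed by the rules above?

Segments that undergo a rule: /t/ → [ɾ] (rule 3); /i/ → [ĩ] (rule 4); /n/ → [ŋ] (rule 2).
All other segments surface unchanged.

3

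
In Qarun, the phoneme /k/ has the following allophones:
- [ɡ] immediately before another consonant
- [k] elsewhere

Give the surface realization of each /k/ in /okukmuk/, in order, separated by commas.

[k], [ɡ], [k]

Occurrence 1 (position 2): no conditioning environment matches → elsewhere allophone [k].
Occurrence 2 (position 4): immediately before another consonant → [ɡ].
Occurrence 3 (position 7): no conditioning environment matches → elsewhere allophone [k].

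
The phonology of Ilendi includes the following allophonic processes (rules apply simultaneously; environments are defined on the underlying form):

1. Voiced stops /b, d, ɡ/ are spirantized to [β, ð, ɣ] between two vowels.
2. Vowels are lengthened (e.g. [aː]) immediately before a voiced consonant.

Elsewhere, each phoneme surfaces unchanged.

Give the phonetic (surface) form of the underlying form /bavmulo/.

[baːvmuːlo]

/b/ (word-initial) is in the target of rule 1 but the environment (between two vowels) is not met → [b].
/a/ (between /b/ and /v/) occurs before a voiced consonant → [aː] by rule 2.
/v/ (between /a/ and /m/) is unaffected → [v].
/m/ stays [m].
/u/ — between /m/ and /l/, before a voiced consonant — surfaces as [uː] (rule 2).
/l/ stays [l].
/o/ (word-final) fails the environment for rule 2, so it stays [o].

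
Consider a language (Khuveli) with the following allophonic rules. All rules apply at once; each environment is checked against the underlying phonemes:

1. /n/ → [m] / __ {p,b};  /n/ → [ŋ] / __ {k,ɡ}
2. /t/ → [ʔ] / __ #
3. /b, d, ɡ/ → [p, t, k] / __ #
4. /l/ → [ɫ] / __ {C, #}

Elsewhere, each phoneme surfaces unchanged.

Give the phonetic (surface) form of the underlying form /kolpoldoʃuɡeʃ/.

[koɫpoɫdoʃuɡeʃ]

/l/ (between /o/ and /p/): word-finally or immediately before a consonant, so rule 4 applies → [ɫ].
/l/ (between /o/ and /d/): word-finally or immediately before a consonant, so rule 4 applies → [ɫ].
/d/ — between /l/ and /o/; rule 3 does not apply here → [d].
/ɡ/ (between /u/ and /e/): rule 3 targets it, but not word-finally → unchanged [ɡ].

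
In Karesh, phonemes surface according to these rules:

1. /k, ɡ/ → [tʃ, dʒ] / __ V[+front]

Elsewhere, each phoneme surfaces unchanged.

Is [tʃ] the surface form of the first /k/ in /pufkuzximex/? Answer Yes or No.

No

/k/ (between /f/ and /u/) is in the target of rule 1 but the environment (before a front vowel) is not met → [k].
The actual realization is [k], not [tʃ].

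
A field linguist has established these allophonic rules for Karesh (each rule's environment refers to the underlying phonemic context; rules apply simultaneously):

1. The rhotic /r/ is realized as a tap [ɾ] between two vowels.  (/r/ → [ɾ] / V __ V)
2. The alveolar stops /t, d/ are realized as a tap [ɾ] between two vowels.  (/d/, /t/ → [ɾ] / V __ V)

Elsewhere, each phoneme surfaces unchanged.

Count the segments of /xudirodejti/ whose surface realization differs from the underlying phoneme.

3

Segments that undergo a rule: /d/ → [ɾ] (rule 2); /r/ → [ɾ] (rule 1); /d/ → [ɾ] (rule 2).
All other segments surface unchanged.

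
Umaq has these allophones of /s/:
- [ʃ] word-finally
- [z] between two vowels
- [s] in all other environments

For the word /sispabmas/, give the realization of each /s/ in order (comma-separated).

Occurrence 1 (position 1): no conditioning environment matches → elsewhere allophone [s].
Occurrence 2 (position 3): no conditioning environment matches → elsewhere allophone [s].
Occurrence 3 (position 9): word-finally → [ʃ].

[s], [s], [ʃ]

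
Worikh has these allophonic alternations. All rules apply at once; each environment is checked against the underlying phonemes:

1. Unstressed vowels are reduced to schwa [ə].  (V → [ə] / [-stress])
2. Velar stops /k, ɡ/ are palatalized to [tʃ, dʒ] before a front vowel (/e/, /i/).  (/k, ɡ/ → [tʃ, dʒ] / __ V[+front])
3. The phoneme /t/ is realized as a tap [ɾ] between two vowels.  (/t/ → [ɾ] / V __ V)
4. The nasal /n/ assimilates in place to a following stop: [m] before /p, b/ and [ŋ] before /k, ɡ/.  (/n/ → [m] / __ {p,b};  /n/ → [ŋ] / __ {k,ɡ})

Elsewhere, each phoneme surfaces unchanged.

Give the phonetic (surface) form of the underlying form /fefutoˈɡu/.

/f/ (word-initial): no rule targets it → [f].
/e/ (between /f/ and /f/) occurs in an unstressed syllable → [ə] by rule 1.
/f/ stays [f].
Rule 1 applies to /u/ (between /f/ and /t/: in an unstressed syllable) → [ə].
Rule 3 applies to /t/ (between /u/ and /o/: between two vowels) → [ɾ].
/o/ meets the environment for rule 1 (in an unstressed syllable) → [ə].
/ɡ/ (between /o/ and /u/) fails the environment for rule 2, so it stays [ɡ].
/u/ (word-final): rule 1 targets it, but not in an unstressed syllable → unchanged [u].

[fəfəɾəˈɡu]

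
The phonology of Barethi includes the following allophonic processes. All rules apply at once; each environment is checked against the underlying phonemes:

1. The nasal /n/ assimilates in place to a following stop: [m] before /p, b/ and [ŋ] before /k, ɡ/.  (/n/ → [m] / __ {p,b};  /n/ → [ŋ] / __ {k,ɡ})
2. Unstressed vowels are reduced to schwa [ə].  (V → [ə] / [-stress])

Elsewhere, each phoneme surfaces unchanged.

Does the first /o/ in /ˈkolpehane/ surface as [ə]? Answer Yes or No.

No

/o/ (between /k/ and /l/) fails the environment for rule 2, so it stays [o].
The actual realization is [o], not [ə].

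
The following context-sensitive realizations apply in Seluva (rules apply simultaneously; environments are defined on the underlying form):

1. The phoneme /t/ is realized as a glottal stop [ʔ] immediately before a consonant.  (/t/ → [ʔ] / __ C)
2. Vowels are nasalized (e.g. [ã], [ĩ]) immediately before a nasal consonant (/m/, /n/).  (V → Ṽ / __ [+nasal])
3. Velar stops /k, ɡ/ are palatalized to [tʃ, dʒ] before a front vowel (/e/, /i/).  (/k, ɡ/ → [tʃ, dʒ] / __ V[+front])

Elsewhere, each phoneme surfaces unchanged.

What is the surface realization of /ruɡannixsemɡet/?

/r/ stays [r].
/u/ (between /r/ and /ɡ/) is in the target of rule 2 but the environment (before a nasal consonant) is not met → [u].
/ɡ/ (between /u/ and /a/) fails the environment for rule 3, so it stays [ɡ].
/a/ (between /ɡ/ and /n/) occurs before a nasal consonant → [ã] by rule 2.
/n/ — not in any rule's target class → [n].
/n/ — not in any rule's target class → [n].
/i/ (between /n/ and /x/): rule 2 targets it, but not before a nasal consonant → unchanged [i].
/x/ (between /i/ and /s/) is unaffected → [x].
/s/ stays [s].
Rule 2 applies to /e/ (between /s/ and /m/: before a nasal consonant) → [ẽ].
/m/ (between /e/ and /ɡ/): no rule targets it → [m].
/ɡ/ (between /m/ and /e/) occurs before a front vowel → [dʒ] by rule 3.
/e/ (between /ɡ/ and /t/): rule 2 targets it, but not before a nasal consonant → unchanged [e].
/t/ (word-final): rule 1 targets it, but not immediately before a consonant → unchanged [t].

[ruɡãnnixsẽmdʒet]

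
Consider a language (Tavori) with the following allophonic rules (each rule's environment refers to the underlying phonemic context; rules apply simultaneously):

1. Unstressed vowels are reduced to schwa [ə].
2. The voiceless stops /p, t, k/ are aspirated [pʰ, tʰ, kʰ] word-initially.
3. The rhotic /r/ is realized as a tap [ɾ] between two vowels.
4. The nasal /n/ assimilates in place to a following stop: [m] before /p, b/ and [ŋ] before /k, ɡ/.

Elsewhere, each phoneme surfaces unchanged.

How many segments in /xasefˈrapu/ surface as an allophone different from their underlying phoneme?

Segments that undergo a rule: /a/ → [ə] (rule 1); /e/ → [ə] (rule 1); /u/ → [ə] (rule 1).
All other segments surface unchanged.

3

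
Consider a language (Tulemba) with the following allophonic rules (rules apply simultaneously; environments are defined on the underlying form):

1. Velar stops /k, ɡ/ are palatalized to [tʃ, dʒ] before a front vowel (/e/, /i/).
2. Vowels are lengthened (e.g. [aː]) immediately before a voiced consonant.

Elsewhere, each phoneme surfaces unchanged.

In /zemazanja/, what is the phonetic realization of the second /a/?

[aː]

/a/ (between /z/ and /n/): before a voiced consonant, so rule 2 applies → [aː].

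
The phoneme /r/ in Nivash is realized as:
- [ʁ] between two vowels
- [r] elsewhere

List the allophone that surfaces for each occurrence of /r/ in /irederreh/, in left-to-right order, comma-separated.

[ʁ], [r], [r]

Occurrence 1 (position 2): between two vowels → [ʁ].
Occurrence 2 (position 6): no conditioning environment matches → elsewhere allophone [r].
Occurrence 3 (position 7): no conditioning environment matches → elsewhere allophone [r].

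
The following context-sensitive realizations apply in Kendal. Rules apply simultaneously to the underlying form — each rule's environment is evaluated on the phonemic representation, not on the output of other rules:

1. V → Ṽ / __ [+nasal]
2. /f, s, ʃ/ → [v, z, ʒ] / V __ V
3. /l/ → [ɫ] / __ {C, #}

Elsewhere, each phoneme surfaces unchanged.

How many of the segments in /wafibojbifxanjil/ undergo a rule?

Segments that undergo a rule: /f/ → [v] (rule 2); /a/ → [ã] (rule 1); /l/ → [ɫ] (rule 3).
All other segments surface unchanged.

3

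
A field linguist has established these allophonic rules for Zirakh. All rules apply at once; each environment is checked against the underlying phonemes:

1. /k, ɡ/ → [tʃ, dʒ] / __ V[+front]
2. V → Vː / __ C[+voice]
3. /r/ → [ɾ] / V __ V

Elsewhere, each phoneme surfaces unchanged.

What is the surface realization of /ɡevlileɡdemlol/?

[dʒeːvliːleːɡdeːmloːl]

/ɡ/ (word-initial) occurs before a front vowel → [dʒ] by rule 1.
/e/ meets the environment for rule 2 (before a voiced consonant) → [eː].
/v/ stays [v].
/l/ — not in any rule's target class → [l].
/i/ (between /l/ and /l/) occurs before a voiced consonant → [iː] by rule 2.
/l/ — not in any rule's target class → [l].
/e/ (between /l/ and /ɡ/) occurs before a voiced consonant → [eː] by rule 2.
/ɡ/ (between /e/ and /d/) fails the environment for rule 1, so it stays [ɡ].
/d/ — not in any rule's target class → [d].
Rule 2 applies to /e/ (between /d/ and /m/: before a voiced consonant) → [eː].
/m/ (between /e/ and /l/) is unaffected → [m].
/l/ (between /m/ and /o/): no rule targets it → [l].
/o/ (between /l/ and /l/) occurs before a voiced consonant → [oː] by rule 2.
/l/ (word-final) is unaffected → [l].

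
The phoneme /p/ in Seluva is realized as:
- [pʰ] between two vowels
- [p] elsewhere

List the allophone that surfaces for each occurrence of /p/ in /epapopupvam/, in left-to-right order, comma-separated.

[pʰ], [pʰ], [pʰ], [p]

Occurrence 1 (position 2): between two vowels → [pʰ].
Occurrence 2 (position 4): between two vowels → [pʰ].
Occurrence 3 (position 6): between two vowels → [pʰ].
Occurrence 4 (position 8): no conditioning environment matches → elsewhere allophone [p].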